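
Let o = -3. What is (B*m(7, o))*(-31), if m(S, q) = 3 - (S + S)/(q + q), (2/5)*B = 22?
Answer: -27280/3 ≈ -9093.3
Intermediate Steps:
B = 55 (B = (5/2)*22 = 55)
m(S, q) = 3 - S/q (m(S, q) = 3 - 2*S/(2*q) = 3 - 2*S*1/(2*q) = 3 - S/q)
(B*m(7, o))*(-31) = (55*(3 - 1*7/(-3)))*(-31) = (55*(3 - 1*7*(-⅓)))*(-31) = (55*(3 + 7/3))*(-31) = (55*(16/3))*(-31) = (880/3)*(-31) = -27280/3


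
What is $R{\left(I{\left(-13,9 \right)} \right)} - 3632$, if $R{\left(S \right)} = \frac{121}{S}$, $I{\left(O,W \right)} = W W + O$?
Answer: $- \frac{246855}{68} \approx -3630.2$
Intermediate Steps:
$I{\left(O,W \right)} = O + W^{2}$ ($I{\left(O,W \right)} = W^{2} + O = O + W^{2}$)
$R{\left(I{\left(-13,9 \right)} \right)} - 3632 = \frac{121}{-13 + 9^{2}} - 3632 = \frac{121}{-13 + 81} - 3632 = \frac{121}{68} - 3632 = - \frac{246855}{68}$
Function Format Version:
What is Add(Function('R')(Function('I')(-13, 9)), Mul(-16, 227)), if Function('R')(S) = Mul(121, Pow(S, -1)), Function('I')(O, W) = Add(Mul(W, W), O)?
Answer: Rational(-246855, 68) ≈ -3630.2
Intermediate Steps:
Function('I')(O, W) = Add(O, Pow(W, 2)) (Function('I')(O, W) = Add(Pow(W, 2), O) = Add(O, Pow(W, 2)))
Add(Function('R')(Function('I')(-13, 9)), Mul(-16, 227)) = Add(Mul(121, Pow(Add(-13, Pow(9, 2)), -1)), Mul(-16, 227)) = Add(Mul(121, Pow(Add(-13, 81), -1)), -3632) = Add(Mul(121, Pow(68, -1)), -3632) = Add(Mul(121, Rational(1, 68)), -3632) = Add(Rational(121, 68), -3632) = Rational(-246855, 68)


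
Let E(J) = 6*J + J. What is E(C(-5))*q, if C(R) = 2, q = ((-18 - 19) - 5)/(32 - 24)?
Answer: -147/2 ≈ -73.500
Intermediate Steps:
q = -21/4 (q = (-37 - 5)/8 = -42*⅛ = -21/4 ≈ -5.2500)
E(J) = 7*J
E(C(-5))*q = (7*2)*(-21/4) = 14*(-21/4) = -147/2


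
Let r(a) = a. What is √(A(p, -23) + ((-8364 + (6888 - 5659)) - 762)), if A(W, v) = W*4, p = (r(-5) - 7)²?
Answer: I*√7321 ≈ 85.563*I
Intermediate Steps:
p = 144 (p = (-5 - 7)² = (-12)² = 144)
A(W, v) = 4*W
√(A(p, -23) + ((-8364 + (6888 - 5659)) - 762)) = √(4*144 + ((-8364 + (6888 - 5659)) - 762)) = √(576 + ((-8364 + 1229) - 762)) = √(576 + (-7135 - 762)) = √(576 - 7897) = √(-7321) = I*√7321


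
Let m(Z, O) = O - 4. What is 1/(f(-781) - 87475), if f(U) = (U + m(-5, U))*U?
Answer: 1/1135571 ≈ 8.8061e-7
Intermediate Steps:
m(Z, O) = -4 + O
f(U) = U*(-4 + 2*U) (f(U) = (U + (-4 + U))*U = (-4 + 2*U)*U = U*(-4 + 2*U))
1/(f(-781) - 87475) = 1/(2*(-781)*(-2 - 781) - 87475) = 1/(2*(-781)*(-783) - 87475) = 1/(1223046 - 87475) = 1/1135571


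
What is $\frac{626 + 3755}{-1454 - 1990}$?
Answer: $- \frac{4381}{3444} \approx -1.2721$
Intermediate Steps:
$\frac{626 + 3755}{-1454 - 1990} = \frac{4381}{-3444} = 4381 \left(- \frac{1}{3444}\right) = - \frac{4381}{3444}$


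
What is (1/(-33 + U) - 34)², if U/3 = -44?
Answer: 31483321/27225 ≈ 1156.4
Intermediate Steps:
U = -132 (U = 3*(-44) = -132)
(1/(-33 + U) - 34)² = (1/(-33 - 132) - 34)² = (1/(-165) - 34)² = (-1/165 - 34)² = (-5611/165)² = 31483321/27225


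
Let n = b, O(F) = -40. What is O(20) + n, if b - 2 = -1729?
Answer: -1767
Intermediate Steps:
b = -1727 (b = 2 - 1729 = -1727)
n = -1727
O(20) + n = -40 - 1727 = -1767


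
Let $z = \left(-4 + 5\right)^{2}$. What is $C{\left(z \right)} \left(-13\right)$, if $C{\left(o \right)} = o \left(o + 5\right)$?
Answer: $-78$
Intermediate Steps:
$z = 1$ ($z = 1^{2} = 1$)
$C{\left(o \right)} = o \left(5 + o\right)$
$C{\left(z \right)} \left(-13\right) = 1 \left(5 + 1\right) \left(-13\right) = 1 \cdot 6 \left(-13\right) = 6 \left(-13\right) = -78$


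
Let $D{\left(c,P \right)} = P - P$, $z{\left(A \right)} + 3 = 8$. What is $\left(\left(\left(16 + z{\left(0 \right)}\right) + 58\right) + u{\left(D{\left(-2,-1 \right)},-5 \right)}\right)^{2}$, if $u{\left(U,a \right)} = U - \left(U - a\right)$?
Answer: $5476$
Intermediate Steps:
$z{\left(A \right)} = 5$ ($z{\left(A \right)} = -3 + 8 = 5$)
$D{\left(c,P \right)} = 0$
$u{\left(U,a \right)} = a$
$\left(\left(\left(16 + z{\left(0 \right)}\right) + 58\right) + u{\left(D{\left(-2,-1 \right)},-5 \right)}\right)^{2} = \left(\left(\left(16 + 5\right) + 58\right) - 5\right)^{2} = \left(\left(21 + 58\right) - 5\right)^{2} = \left(79 - 5\right)^{2} = 74^{2} = 5476$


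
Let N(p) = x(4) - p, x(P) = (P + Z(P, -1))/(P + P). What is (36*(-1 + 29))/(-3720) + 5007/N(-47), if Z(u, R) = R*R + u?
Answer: 1238502/11935 ≈ 103.77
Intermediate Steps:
Z(u, R) = u + R² (Z(u, R) = R² + u = u + R²)
x(P) = (1 + 2*P)/(2*P) (x(P) = (P + (P + (-1)²))/(P + P) = (P + (P + 1))/((2*P)) = (P + (1 + P))*(1/(2*P)) = (1 + 2*P)*(1/(2*P)) = (1 + 2*P)/(2*P))
N(p) = 9/8 - p (N(p) = (½ + 4)/4 - p = (¼)*(9/2) - p = 9/8 - p)
(36*(-1 + 29))/(-3720) + 5007/N(-47) = (36*(-1 + 29))/(-3720) + 5007/(9/8 - 1*(-47)) = (36*28)*(-1/3720) + 5007/(9/8 + 47) = 1008*(-1/3720) + 5007/(385/8) = -42/155 + 5007*(8/385) = -42/155 + 40056/385 = 1238502/11935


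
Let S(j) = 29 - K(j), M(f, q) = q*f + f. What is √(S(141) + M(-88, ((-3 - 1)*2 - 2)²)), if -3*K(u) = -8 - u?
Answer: I*√80178/3 ≈ 94.386*I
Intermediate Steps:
K(u) = 8/3 + u/3 (K(u) = -(-8 - u)/3 = 8/3 + u/3)
M(f, q) = f + f*q (M(f, q) = f*q + f = f + f*q)
S(j) = 79/3 - j/3 (S(j) = 29 - (8/3 + j/3) = 29 + (-8/3 - j/3) = 79/3 - j/3)
√(S(141) + M(-88, ((-3 - 1)*2 - 2)²)) = √((79/3 - ⅓*141) - 88*(1 + ((-3 - 1)*2 - 2)²)) = √((79/3 - 47) - 88*(1 + (-4*2 - 2)²)) = √(-62/3 - 88*(1 + (-8 - 2)²)) = √(-62/3 - 88*(1 + (-10)²)) = √(-62/3 - 88*(1 + 100)) = √(-62/3 - 88*101) = √(-62/3 - 8888) = √(-26726/3) = I*√80178/3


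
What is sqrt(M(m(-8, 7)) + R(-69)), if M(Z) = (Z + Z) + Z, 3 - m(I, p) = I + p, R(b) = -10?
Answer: sqrt(2) ≈ 1.4142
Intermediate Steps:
m(I, p) = 3 - I - p (m(I, p) = 3 - (I + p) = 3 + (-I - p) = 3 - I - p)
M(Z) = 3*Z (M(Z) = 2*Z + Z = 3*Z)
sqrt(M(m(-8, 7)) + R(-69)) = sqrt(3*(3 - 1*(-8) - 1*7) - 10) = sqrt(3*(3 + 8 - 7) - 10) = sqrt(3*4 - 10) = sqrt(12 - 10) = sqrt(2)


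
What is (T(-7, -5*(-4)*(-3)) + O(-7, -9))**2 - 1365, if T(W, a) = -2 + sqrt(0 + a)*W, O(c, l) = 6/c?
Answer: -210545/49 + 80*I*sqrt(15) ≈ -4296.8 + 309.84*I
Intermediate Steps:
T(W, a) = -2 + W*sqrt(a) (T(W, a) = -2 + sqrt(a)*W = -2 + W*sqrt(a))
(T(-7, -5*(-4)*(-3)) + O(-7, -9))**2 - 1365 = ((-2 - 7*2*I*sqrt(15)) + 6/(-7))**2 - 1365 = ((-2 - 7*2*I*sqrt(15)) + 6*(-1/7))**2 - 1365 = ((-2 - 14*I*sqrt(15)) - 6/7)**2 - 1365 = (-20/7 - 14*I*sqrt(15))**2 - 1365 = -1365 + (-20/7 - 14*I*sqrt(15))**2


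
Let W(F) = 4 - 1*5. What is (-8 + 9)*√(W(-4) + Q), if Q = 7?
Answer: √6 ≈ 2.4495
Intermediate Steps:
W(F) = -1 (W(F) = 4 - 5 = -1)
(-8 + 9)*√(W(-4) + Q) = (-8 + 9)*√(-1 + 7) = 1*√6 = √6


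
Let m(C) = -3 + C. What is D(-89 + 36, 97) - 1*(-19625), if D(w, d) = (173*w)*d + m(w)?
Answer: -869824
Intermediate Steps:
D(w, d) = -3 + w + 173*d*w (D(w, d) = (173*w)*d + (-3 + w) = 173*d*w + (-3 + w) = -3 + w + 173*d*w)
D(-89 + 36, 97) - 1*(-19625) = (-3 + (-89 + 36) + 173*97*(-89 + 36)) - 1*(-19625) = (-3 - 53 + 173*97*(-53)) + 19625 = (-3 - 53 - 889393) + 19625 = -889449 + 19625 = -869824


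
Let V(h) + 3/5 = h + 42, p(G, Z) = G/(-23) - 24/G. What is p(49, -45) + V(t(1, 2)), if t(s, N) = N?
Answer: 229794/5635 ≈ 40.780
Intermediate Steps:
p(G, Z) = -24/G - G/23 (p(G, Z) = G*(-1/23) - 24/G = -G/23 - 24/G = -24/G - G/23)
V(h) = 207/5 + h (V(h) = -⅗ + (h + 42) = -⅗ + (42 + h) = 207/5 + h)
p(49, -45) + V(t(1, 2)) = (-24/49 - 1/23*49) + (207/5 + 2) = (-24*1/49 - 49/23) + 217/5 = (-24/49 - 49/23) + 217/5 = -2953/1127 + 217/5 = 229794/5635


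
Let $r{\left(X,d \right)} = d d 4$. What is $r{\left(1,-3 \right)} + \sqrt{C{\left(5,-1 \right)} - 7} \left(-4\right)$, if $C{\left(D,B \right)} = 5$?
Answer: $36 - 4 i \sqrt{2} \approx 36.0 - 5.6569 i$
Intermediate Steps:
$r{\left(X,d \right)} = 4 d^{2}$ ($r{\left(X,d \right)} = d^{2} \cdot 4 = 4 d^{2}$)
$r{\left(1,-3 \right)} + \sqrt{C{\left(5,-1 \right)} - 7} \left(-4\right) = 4 \left(-3\right)^{2} + \sqrt{5 - 7} \left(-4\right) = 4 \cdot 9 + \sqrt{-2} \left(-4\right) = 36 + i \sqrt{2} \left(-4\right) = 36 - 4 i \sqrt{2}$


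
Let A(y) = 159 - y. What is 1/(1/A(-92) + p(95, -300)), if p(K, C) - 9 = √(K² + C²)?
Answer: -113452/1246713285 + 63001*√3961/1246713285 ≈ 0.0030894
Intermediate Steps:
p(K, C) = 9 + √(C² + K²) (p(K, C) = 9 + √(K² + C²) = 9 + √(C² + K²))
1/(1/A(-92) + p(95, -300)) = 1/(1/(159 - 1*(-92)) + (9 + √((-300)² + 95²))) = 1/(1/(159 + 92) + (9 + √(90000 + 9025))) = 1/(1/251 + (9 + √99025)) = 1/(1/251 + (9 + 5*√3961)) = 1/(2260/251 + 5*√3961)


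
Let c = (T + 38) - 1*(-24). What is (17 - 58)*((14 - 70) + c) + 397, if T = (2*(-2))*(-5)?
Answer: -669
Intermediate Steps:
T = 20 (T = -4*(-5) = 20)
c = 82 (c = (20 + 38) - 1*(-24) = 58 + 24 = 82)
(17 - 58)*((14 - 70) + c) + 397 = (17 - 58)*((14 - 70) + 82) + 397 = -41*(-56 + 82) + 397 = -41*26 + 397 = -1066 + 397 = -669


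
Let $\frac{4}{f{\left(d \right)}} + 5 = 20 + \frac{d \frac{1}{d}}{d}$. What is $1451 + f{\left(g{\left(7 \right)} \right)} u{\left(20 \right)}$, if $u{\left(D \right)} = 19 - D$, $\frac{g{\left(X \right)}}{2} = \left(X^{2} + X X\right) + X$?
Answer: $\frac{4571261}{3151} \approx 1450.7$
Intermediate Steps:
$g{\left(X \right)} = 2 X + 4 X^{2}$ ($g{\left(X \right)} = 2 \left(\left(X^{2} + X X\right) + X\right) = 2 \left(\left(X^{2} + X^{2}\right) + X\right) = 2 \left(2 X^{2} + X\right) = 2 \left(X + 2 X^{2}\right) = 2 X + 4 X^{2}$)
$f{\left(d \right)} = \frac{4}{15 + \frac{1}{d}}$ ($f{\left(d \right)} = \frac{4}{-5 + \left(20 + \frac{d \frac{1}{d}}{d}\right)} = \frac{4}{-5 + \left(20 + 1 \frac{1}{d}\right)} = \frac{4}{-5 + \left(20 + \frac{1}{d}\right)} = \frac{4}{15 + \frac{1}{d}}$)
$1451 + f{\left(g{\left(7 \right)} \right)} u{\left(20 \right)} = 1451 + \frac{4 \cdot 2 \cdot 7 \left(1 + 2 \cdot 7\right)}{1 + 15 \cdot 2 \cdot 7 \left(1 + 2 \cdot 7\right)} \left(19 - 20\right) = 1451 + \frac{4 \cdot 2 \cdot 7 \left(1 + 14\right)}{1 + 15 \cdot 2 \cdot 7 \left(1 + 14\right)} \left(19 - 20\right) = 1451 + \frac{4 \cdot 2 \cdot 7 \cdot 15}{1 + 15 \cdot 2 \cdot 7 \cdot 15} \left(-1\right) = 1451 + 4 \cdot 210 \frac{1}{1 + 15 \cdot 210} \left(-1\right) = 1451 + 4 \cdot 210 \frac{1}{1 + 3150} \left(-1\right) = 1451 + 4 \cdot 210 \cdot \frac{1}{3151} \left(-1\right) = 1451 + \frac{840}{3151} \left(-1\right) = 1451 - \frac{840}{3151} = \frac{4571261}{3151}$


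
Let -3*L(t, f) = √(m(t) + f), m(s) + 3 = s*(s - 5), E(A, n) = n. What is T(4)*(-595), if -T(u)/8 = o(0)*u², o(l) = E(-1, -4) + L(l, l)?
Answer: -304640 - 76160*I*√3/3 ≈ -3.0464e+5 - 43971.0*I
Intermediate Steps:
m(s) = -3 + s*(-5 + s) (m(s) = -3 + s*(s - 5) = -3 + s*(-5 + s))
L(t, f) = -√(-3 + f + t² - 5*t)/3 (L(t, f) = -√((-3 + t² - 5*t) + f)/3 = -√(-3 + f + t² - 5*t)/3)
o(l) = -4 - √(-3 + l² - 4*l)/3 (o(l) = -4 - √(-3 + l + l² - 5*l)/3 = -4 - √(-3 + l² - 4*l)/3)
T(u) = -8*u²*(-4 - I*√3/3) (T(u) = -8*(-4 - √(-3 + 0² - 4*0)/3)*u² = -8*(-4 - √(-3 + 0 + 0)/3)*u² = -8*(-4 - I*√3/3)*u² = -8*u²*(-4 - I*√3/3))
T(4)*(-595) = ((8/3)*4²*(12 + I*√3))*(-595) = ((8/3)*16*(12 + I*√3))*(-595) = (512 + 128*I*√3/3)*(-595) = -304640 - 76160*I*√3/3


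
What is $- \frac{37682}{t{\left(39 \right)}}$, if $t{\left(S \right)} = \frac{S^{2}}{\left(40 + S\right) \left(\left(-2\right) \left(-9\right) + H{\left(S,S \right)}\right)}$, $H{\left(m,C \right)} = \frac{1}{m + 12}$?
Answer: $- \frac{2735750882}{77571} \approx -35268.0$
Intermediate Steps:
$H{\left(m,C \right)} = \frac{1}{12 + m}$
$t{\left(S \right)} = \frac{S^{2}}{\left(18 + \frac{1}{12 + S}\right) \left(40 + S\right)}$ ($t{\left(S \right)} = \frac{S^{2}}{\left(40 + S\right) \left(\left(-2\right) \left(-9\right) + \frac{1}{12 + S}\right)} = \frac{S^{2}}{\left(40 + S\right) \left(18 + \frac{1}{12 + S}\right)} = \frac{S^{2}}{\left(18 + \frac{1}{12 + S}\right) \left(40 + S\right)}$)
$- \frac{37682}{t{\left(39 \right)}} = - \frac{37682}{39^{2} \frac{1}{8680 + 18 \cdot 39^{2} + 937 \cdot 39} \left(12 + 39\right)} = - \frac{37682}{1521 \frac{1}{8680 + 18 \cdot 1521 + 36543} \cdot 51} = - \frac{37682}{1521 \frac{1}{8680 + 27378 + 36543} \cdot 51} = - \frac{37682}{1521 \cdot \frac{1}{72601} \cdot 51} = - \frac{37682}{\frac{77571}{72601}} = \left(-37682\right) \frac{72601}{77571} = - \frac{2735750882}{77571}$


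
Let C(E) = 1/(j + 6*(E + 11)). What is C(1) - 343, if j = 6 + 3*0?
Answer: -26753/78 ≈ -342.99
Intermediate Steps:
j = 6 (j = 6 + 0 = 6)
C(E) = 1/(72 + 6*E) (C(E) = 1/(6 + 6*(E + 11)) = 1/(6 + 6*(11 + E)) = 1/(6 + (66 + 6*E)) = 1/(72 + 6*E))
C(1) - 343 = 1/(6*(12 + 1)) - 343 = (⅙)/13 - 343 = (⅙)*(1/13) - 343 = 1/78 - 343 = -26753/78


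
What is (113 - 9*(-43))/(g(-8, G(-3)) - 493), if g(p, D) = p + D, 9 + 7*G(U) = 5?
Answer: -3500/3511 ≈ -0.99687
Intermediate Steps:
G(U) = -4/7 (G(U) = -9/7 + (⅐)*5 = -9/7 + 5/7 = -4/7)
g(p, D) = D + p
(113 - 9*(-43))/(g(-8, G(-3)) - 493) = (113 - 9*(-43))/((-4/7 - 8) - 493) = (113 + 387)/(-60/7 - 493) = 500/(-3511/7) = 500*(-7/3511) = -3500/3511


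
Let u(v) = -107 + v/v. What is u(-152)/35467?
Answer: -106/35467 ≈ -0.0029887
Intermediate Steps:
u(v) = -106 (u(v) = -107 + 1 = -106)
u(-152)/35467 = -106/35467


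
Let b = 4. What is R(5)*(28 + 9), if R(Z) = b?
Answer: 148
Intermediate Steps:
R(Z) = 4
R(5)*(28 + 9) = 4*(28 + 9) = 4*37 = 148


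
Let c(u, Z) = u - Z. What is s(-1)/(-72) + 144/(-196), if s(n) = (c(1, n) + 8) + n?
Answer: -337/392 ≈ -0.85969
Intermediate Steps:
s(n) = 9 (s(n) = ((1 - n) + 8) + n = (9 - n) + n = 9)
s(-1)/(-72) + 144/(-196) = 9/(-72) + 144/(-196) = 9*(-1/72) + 144*(-1/196) = -1/8 - 36/49 = -337/392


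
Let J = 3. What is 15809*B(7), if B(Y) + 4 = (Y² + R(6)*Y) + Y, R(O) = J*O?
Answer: 2814002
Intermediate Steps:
R(O) = 3*O
B(Y) = -4 + Y² + 19*Y (B(Y) = -4 + ((Y² + (3*6)*Y) + Y) = -4 + ((Y² + 18*Y) + Y) = -4 + (Y² + 19*Y) = -4 + Y² + 19*Y)
15809*B(7) = 15809*(-4 + 7² + 19*7) = 15809*(-4 + 49 + 133) = 15809*178 = 2814002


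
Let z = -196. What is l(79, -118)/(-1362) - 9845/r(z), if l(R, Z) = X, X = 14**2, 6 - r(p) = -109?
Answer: -1343143/15663 ≈ -85.753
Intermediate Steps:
r(p) = 115 (r(p) = 6 - 1*(-109) = 6 + 109 = 115)
X = 196
l(R, Z) = 196
l(79, -118)/(-1362) - 9845/r(z) = 196/(-1362) - 9845/115 = 196*(-1/1362) - 9845*1/115 = -98/681 - 1969/23 = -1343143/15663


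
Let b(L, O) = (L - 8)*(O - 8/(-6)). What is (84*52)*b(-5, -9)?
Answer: 435344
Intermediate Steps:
b(L, O) = (-8 + L)*(4/3 + O) (b(L, O) = (-8 + L)*(O - 8*(-⅙)) = (-8 + L)*(O + 4/3) = (-8 + L)*(4/3 + O))
(84*52)*b(-5, -9) = (84*52)*(-32/3 - 8*(-9) + (4/3)*(-5) - 5*(-9)) = 4368*(-32/3 + 72 - 20/3 + 45) = 4368*(299/3) = 435344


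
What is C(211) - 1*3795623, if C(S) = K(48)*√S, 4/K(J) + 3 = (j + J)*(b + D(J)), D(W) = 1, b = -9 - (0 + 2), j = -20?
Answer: -3795623 - 4*√211/283 ≈ -3.7956e+6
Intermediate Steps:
b = -11 (b = -9 - 1*2 = -9 - 2 = -11)
K(J) = 4/(197 - 10*J) (K(J) = 4/(-3 + (-20 + J)*(-11 + 1)) = 4/(-3 + (-20 + J)*(-10)) = 4/(-3 + (200 - 10*J)) = 4/(197 - 10*J))
C(S) = -4*√S/283 (C(S) = (4/(197 - 10*48))*√S = (4/(197 - 480))*√S = (4/(-283))*√S = (4*(-1/283))*√S = -4*√S/283)
C(211) - 1*3795623 = -4*√211/283 - 1*3795623 = -4*√211/283 - 3795623 = -3795623 - 4*√211/283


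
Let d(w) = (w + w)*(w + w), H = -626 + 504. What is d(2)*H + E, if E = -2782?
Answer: -4734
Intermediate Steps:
H = -122
d(w) = 4*w**2 (d(w) = (2*w)*(2*w) = 4*w**2)
d(2)*H + E = (4*2**2)*(-122) - 2782 = (4*4)*(-122) - 2782 = 16*(-122) - 2782 = -1952 - 2782 = -4734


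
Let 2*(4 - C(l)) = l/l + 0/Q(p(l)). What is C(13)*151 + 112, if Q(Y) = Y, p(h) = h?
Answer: 1281/2 ≈ 640.50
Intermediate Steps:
C(l) = 7/2 (C(l) = 4 - (l/l + 0/l)/2 = 4 - (1 + 0)/2 = 4 - ½*1 = 4 - ½ = 7/2)
C(13)*151 + 112 = (7/2)*151 + 112 = 1057/2 + 112 = 1281/2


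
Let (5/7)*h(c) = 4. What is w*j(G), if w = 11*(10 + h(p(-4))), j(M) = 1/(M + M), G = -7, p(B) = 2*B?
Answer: -429/35 ≈ -12.257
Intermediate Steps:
h(c) = 28/5 (h(c) = (7/5)*4 = 28/5)
j(M) = 1/(2*M)
w = 858/5 (w = 11*(10 + 28/5) = 11*(78/5) = 858/5 ≈ 171.60)
w*j(G) = 858*((½)/(-7))/5 = 858*((½)*(-⅐))/5 = (858/5)*(-1/14) = -429/35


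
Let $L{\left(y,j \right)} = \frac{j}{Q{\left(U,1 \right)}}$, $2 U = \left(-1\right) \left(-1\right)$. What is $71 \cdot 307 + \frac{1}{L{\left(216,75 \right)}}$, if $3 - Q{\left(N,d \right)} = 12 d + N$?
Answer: $\frac{3269531}{150} \approx 21797.0$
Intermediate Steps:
$U = \frac{1}{2}$ ($U = \frac{\left(-1\right) \left(-1\right)}{2} = \frac{1}{2} \cdot 1 = \frac{1}{2} \approx 0.5$)
$Q{\left(N,d \right)} = 3 - N - 12 d$ ($Q{\left(N,d \right)} = 3 - \left(12 d + N\right) = 3 - \left(N + 12 d\right) = 3 - N - 12 d$)
$L{\left(y,j \right)} = - \frac{2 j}{19}$ ($L{\left(y,j \right)} = \frac{j}{3 - \frac{1}{2} - 12} = \frac{j}{- \frac{19}{2}} = j \left(- \frac{2}{19}\right) = - \frac{2 j}{19}$)
$71 \cdot 307 + \frac{1}{L{\left(216,75 \right)}} = 71 \cdot 307 + \frac{1}{\left(- \frac{2}{19}\right) 75} = 21797 + \frac{1}{- \frac{150}{19}} = 21797 - \frac{19}{150} = \frac{3269531}{150}$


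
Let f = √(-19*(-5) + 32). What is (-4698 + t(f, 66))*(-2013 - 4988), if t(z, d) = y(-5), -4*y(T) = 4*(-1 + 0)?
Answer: 32883697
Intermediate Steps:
y(T) = 1 (y(T) = -(-1 + 0) = -(-1) = -¼*(-4) = 1)
f = √127 (f = √(95 + 32) = √127 ≈ 11.269)
t(z, d) = 1
(-4698 + t(f, 66))*(-2013 - 4988) = (-4698 + 1)*(-2013 - 4988) = -4697*(-7001) = 32883697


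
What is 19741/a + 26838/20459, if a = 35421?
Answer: 1354509917/724678239 ≈ 1.8691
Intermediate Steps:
19741/a + 26838/20459 = 19741/35421 + 26838/20459 = 1354509917/724678239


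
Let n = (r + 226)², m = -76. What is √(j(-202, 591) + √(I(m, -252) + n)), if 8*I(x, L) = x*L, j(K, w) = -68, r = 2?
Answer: √(-68 + 3*√6042) ≈ 12.853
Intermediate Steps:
I(x, L) = L*x/8 (I(x, L) = (x*L)/8 = (L*x)/8 = L*x/8)
n = 51984 (n = (2 + 226)² = 228² = 51984)
√(j(-202, 591) + √(I(m, -252) + n)) = √(-68 + √((⅛)*(-252)*(-76) + 51984)) = √(-68 + √(2394 + 51984)) = √(-68 + √54378) = √(-68 + 3*√6042)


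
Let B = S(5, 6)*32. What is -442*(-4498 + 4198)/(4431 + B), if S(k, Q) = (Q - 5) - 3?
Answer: 132600/4367 ≈ 30.364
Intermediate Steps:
S(k, Q) = -8 + Q (S(k, Q) = (-5 + Q) - 3 = -8 + Q)
B = -64 (B = (-8 + 6)*32 = -2*32 = -64)
-442*(-4498 + 4198)/(4431 + B) = -442*(-4498 + 4198)/(4431 - 64) = -442/(4367/(-300)) = -442/(4367*(-1/300)) = -442/(-4367/300) = -442*(-300/4367) = 132600/4367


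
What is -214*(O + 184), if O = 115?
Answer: -63986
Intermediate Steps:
-214*(O + 184) = -214*(115 + 184) = -214*299 = -63986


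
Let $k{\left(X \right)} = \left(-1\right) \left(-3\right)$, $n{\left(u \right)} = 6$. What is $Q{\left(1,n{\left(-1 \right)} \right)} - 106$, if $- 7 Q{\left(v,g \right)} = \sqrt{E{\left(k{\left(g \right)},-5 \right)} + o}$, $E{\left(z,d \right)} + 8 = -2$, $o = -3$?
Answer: $-106 - \frac{i \sqrt{13}}{7} \approx -106.0 - 0.51508 i$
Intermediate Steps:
$k{\left(X \right)} = 3$
$E{\left(z,d \right)} = -10$ ($E{\left(z,d \right)} = -8 - 2 = -10$)
$Q{\left(v,g \right)} = - \frac{i \sqrt{13}}{7}$ ($Q{\left(v,g \right)} = - \frac{\sqrt{-10 - 3}}{7} = - \frac{\sqrt{-13}}{7} = - \frac{i \sqrt{13}}{7}$)
$Q{\left(1,n{\left(-1 \right)} \right)} - 106 = - \frac{i \sqrt{13}}{7} - 106 = -106 - \frac{i \sqrt{13}}{7}$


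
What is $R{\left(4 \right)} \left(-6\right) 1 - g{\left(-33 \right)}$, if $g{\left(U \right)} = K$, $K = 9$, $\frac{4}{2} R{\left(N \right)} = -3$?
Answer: $0$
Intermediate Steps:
$R{\left(N \right)} = - \frac{3}{2}$ ($R{\left(N \right)} = \frac{1}{2} \left(-3\right) = - \frac{3}{2}$)
$g{\left(U \right)} = 9$
$R{\left(4 \right)} \left(-6\right) 1 - g{\left(-33 \right)} = \left(- \frac{3}{2}\right) \left(-6\right) 1 - 9 = 9 \cdot 1 - 9 = 9 - 9 = 0$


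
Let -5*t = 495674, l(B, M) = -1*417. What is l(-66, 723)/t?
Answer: 15/3566 ≈ 0.0042064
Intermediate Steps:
l(B, M) = -417
t = -495674/5 (t = -⅕*495674 = -495674/5 ≈ -99135.)
l(-66, 723)/t = -417/(-495674/5) = -417*(-5/495674) = 15/3566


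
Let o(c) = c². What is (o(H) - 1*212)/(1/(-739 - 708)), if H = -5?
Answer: 270589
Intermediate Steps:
(o(H) - 1*212)/(1/(-739 - 708)) = ((-5)² - 1*212)/(1/(-739 - 708)) = (25 - 212)/(1/(-1447)) = -187/(-1/1447) = -187*(-1447) = 270589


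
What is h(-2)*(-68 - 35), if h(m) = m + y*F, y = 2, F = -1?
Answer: 412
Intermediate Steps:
h(m) = -2 + m (h(m) = m + 2*(-1) = m - 2 = -2 + m)
h(-2)*(-68 - 35) = (-2 - 2)*(-68 - 35) = -4*(-103) = 412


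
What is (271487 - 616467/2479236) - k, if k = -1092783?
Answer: 1127448893751/826412 ≈ 1.3643e+6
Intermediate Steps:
(271487 - 616467/2479236) - k = (271487 - 616467/2479236) - 1*(-1092783) = (271487 - 616467*1/2479236) + 1092783 = (271487 - 205489/826412) + 1092783 = 224359909155/826412 + 1092783 = 1127448893751/826412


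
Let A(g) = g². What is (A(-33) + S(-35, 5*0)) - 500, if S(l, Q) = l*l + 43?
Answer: 1857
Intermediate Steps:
S(l, Q) = 43 + l² (S(l, Q) = l² + 43 = 43 + l²)
(A(-33) + S(-35, 5*0)) - 500 = ((-33)² + (43 + (-35)²)) - 500 = (1089 + (43 + 1225)) - 500 = (1089 + 1268) - 500 = 2357 - 500 = 1857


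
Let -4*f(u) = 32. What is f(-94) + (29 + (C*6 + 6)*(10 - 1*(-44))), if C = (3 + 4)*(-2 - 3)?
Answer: -10995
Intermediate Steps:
C = -35 (C = 7*(-5) = -35)
f(u) = -8 (f(u) = -¼*32 = -8)
f(-94) + (29 + (C*6 + 6)*(10 - 1*(-44))) = -8 + (29 + (-35*6 + 6)*(10 - 1*(-44))) = -8 + (29 + (-210 + 6)*(10 + 44)) = -8 + (29 - 204*54) = -8 + (29 - 11016) = -8 - 10987 = -10995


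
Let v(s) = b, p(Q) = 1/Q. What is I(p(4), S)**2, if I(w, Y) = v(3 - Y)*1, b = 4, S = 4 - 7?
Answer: 16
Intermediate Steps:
S = -3
v(s) = 4
I(w, Y) = 4 (I(w, Y) = 4*1 = 4)
I(p(4), S)**2 = 4**2 = 16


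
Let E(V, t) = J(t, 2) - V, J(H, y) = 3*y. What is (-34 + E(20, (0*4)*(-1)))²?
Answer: 2304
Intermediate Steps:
E(V, t) = 6 - V (E(V, t) = 3*2 - V = 6 - V)
(-34 + E(20, (0*4)*(-1)))² = (-34 + (6 - 1*20))² = (-34 + (6 - 20))² = (-34 - 14)² = (-48)² = 2304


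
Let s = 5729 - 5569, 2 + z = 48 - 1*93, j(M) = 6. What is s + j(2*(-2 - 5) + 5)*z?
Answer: -122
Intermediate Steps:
z = -47 (z = -2 + (48 - 1*93) = -2 + (48 - 93) = -2 - 45 = -47)
s = 160
s + j(2*(-2 - 5) + 5)*z = 160 + 6*(-47) = 160 - 282 = -122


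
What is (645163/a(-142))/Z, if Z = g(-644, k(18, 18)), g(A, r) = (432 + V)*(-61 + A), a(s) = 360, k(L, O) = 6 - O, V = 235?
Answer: -22247/5837400 ≈ -0.0038111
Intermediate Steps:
g(A, r) = -40687 + 667*A (g(A, r) = (432 + 235)*(-61 + A) = 667*(-61 + A) = -40687 + 667*A)
Z = -470235 (Z = -40687 + 667*(-644) = -40687 - 429548 = -470235)
(645163/a(-142))/Z = (645163/360)/(-470235) = (645163*(1/360))*(-1/470235) = (645163/360)*(-1/470235) = -22247/5837400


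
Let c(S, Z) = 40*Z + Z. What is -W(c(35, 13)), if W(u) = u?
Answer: -533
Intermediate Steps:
c(S, Z) = 41*Z
-W(c(35, 13)) = -41*13 = -1*533 = -533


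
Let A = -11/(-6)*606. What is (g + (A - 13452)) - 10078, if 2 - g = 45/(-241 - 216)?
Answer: -10244524/457 ≈ -22417.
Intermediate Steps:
A = 1111 (A = -11*(-1/6)*606 = (11/6)*606 = 1111)
g = 959/457 (g = 2 - 45/(-241 - 216) = 2 - 45/(-457) = 2 - 45*(-1)/457 = 2 - 1*(-45/457) = 2 + 45/457 = 959/457 ≈ 2.0985)
(g + (A - 13452)) - 10078 = (959/457 + (1111 - 13452)) - 10078 = (959/457 - 12341) - 10078 = -5638878/457 - 10078 = -10244524/457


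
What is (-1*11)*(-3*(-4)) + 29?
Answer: -103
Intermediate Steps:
(-1*11)*(-3*(-4)) + 29 = -11*12 + 29 = -132 + 29 = -103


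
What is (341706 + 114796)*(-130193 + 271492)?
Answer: 64503276098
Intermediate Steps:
(341706 + 114796)*(-130193 + 271492) = 456502*141299 = 64503276098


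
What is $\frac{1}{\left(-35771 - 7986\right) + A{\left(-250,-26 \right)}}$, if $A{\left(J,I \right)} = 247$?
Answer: $- \frac{1}{43510} \approx -2.2983 \cdot 10^{-5}$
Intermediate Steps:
$\frac{1}{\left(-35771 - 7986\right) + A{\left(-250,-26 \right)}} = \frac{1}{\left(-35771 - 7986\right) + 247} = \frac{1}{-43757 + 247} = \frac{1}{-43510} = - \frac{1}{43510}$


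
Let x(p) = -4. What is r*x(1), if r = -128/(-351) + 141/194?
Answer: -148646/34047 ≈ -4.3659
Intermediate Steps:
r = 74323/68094 (r = -128*(-1/351) + 141*(1/194) = 128/351 + 141/194 = 74323/68094 ≈ 1.0915)
r*x(1) = (74323/68094)*(-4) = -148646/34047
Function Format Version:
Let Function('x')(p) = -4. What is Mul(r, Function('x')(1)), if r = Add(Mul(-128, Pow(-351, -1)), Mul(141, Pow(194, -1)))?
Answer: Rational(-148646, 34047) ≈ -4.3659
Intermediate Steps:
r = Rational(74323, 68094) (r = Add(Mul(-128, Rational(-1, 351)), Mul(141, Rational(1, 194))) = Add(Rational(128, 351), Rational(141, 194)) = Rational(74323, 68094) ≈ 1.0915)
Mul(r, Function('x')(1)) = Mul(Rational(74323, 68094), -4) = Rational(-148646, 34047)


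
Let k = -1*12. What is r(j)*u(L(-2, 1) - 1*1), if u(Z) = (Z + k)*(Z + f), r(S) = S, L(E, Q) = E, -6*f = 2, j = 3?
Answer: 150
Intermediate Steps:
f = -⅓ (f = -⅙*2 = -⅓ ≈ -0.33333)
k = -12
u(Z) = (-12 + Z)*(-⅓ + Z) (u(Z) = (Z - 12)*(Z - ⅓) = (-12 + Z)*(-⅓ + Z))
r(j)*u(L(-2, 1) - 1*1) = 3*(4 + (-2 - 1*1)² - 37*(-2 - 1*1)/3) = 3*(4 + (-2 - 1)² - 37*(-2 - 1)/3) = 3*(4 + (-3)² - 37/3*(-3)) = 3*(4 + 9 + 37) = 3*50 = 150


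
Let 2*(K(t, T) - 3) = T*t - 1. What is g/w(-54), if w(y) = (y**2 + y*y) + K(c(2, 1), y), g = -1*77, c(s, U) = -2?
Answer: -154/11777 ≈ -0.013076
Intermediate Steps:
K(t, T) = 5/2 + T*t/2 (K(t, T) = 3 + (T*t - 1)/2 = 3 + (-1 + T*t)/2 = 3 + (-1/2 + T*t/2) = 5/2 + T*t/2)
g = -77
w(y) = 5/2 - y + 2*y**2 (w(y) = (y**2 + y*y) + (5/2 + (1/2)*y*(-2)) = (y**2 + y**2) + (5/2 - y) = 2*y**2 + (5/2 - y) = 5/2 - y + 2*y**2)
g/w(-54) = -77/(5/2 - 1*(-54) + 2*(-54)**2) = -77/(5/2 + 54 + 2*2916) = -77/(5/2 + 54 + 5832) = -77/11777/2 = -77*2/11777 = -154/11777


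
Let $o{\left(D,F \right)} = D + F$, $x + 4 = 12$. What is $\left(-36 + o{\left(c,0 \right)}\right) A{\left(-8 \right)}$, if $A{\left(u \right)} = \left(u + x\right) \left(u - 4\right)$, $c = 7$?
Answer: $0$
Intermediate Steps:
$x = 8$ ($x = -4 + 12 = 8$)
$A{\left(u \right)} = \left(-4 + u\right) \left(8 + u\right)$ ($A{\left(u \right)} = \left(u + 8\right) \left(u - 4\right) = \left(8 + u\right) \left(-4 + u\right) = \left(-4 + u\right) \left(8 + u\right)$)
$\left(-36 + o{\left(c,0 \right)}\right) A{\left(-8 \right)} = \left(-36 + \left(7 + 0\right)\right) \left(-32 + \left(-8\right)^{2} + 4 \left(-8\right)\right) = \left(-36 + 7\right) \left(-32 + 64 - 32\right) = \left(-29\right) 0 = 0$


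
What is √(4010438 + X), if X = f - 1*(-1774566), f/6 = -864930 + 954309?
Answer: √6321278 ≈ 2514.2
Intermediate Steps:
f = 536274 (f = 6*(-864930 + 954309) = 6*89379 = 536274)
X = 2310840 (X = 536274 - 1*(-1774566) = 536274 + 1774566 = 2310840)
√(4010438 + X) = √(4010438 + 2310840) = √6321278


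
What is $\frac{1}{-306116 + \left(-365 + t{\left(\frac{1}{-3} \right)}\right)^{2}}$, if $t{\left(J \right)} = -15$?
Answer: $- \frac{1}{161716} \approx -6.1837 \cdot 10^{-6}$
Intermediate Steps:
$\frac{1}{-306116 + \left(-365 + t{\left(\frac{1}{-3} \right)}\right)^{2}} = \frac{1}{-306116 + \left(-365 - 15\right)^{2}} = \frac{1}{-306116 + \left(-380\right)^{2}} = \frac{1}{-306116 + 144400} = \frac{1}{-161716} = - \frac{1}{161716}$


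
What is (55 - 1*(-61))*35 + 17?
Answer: 4077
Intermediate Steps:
(55 - 1*(-61))*35 + 17 = (55 + 61)*35 + 17 = 116*35 + 17 = 4060 + 17 = 4077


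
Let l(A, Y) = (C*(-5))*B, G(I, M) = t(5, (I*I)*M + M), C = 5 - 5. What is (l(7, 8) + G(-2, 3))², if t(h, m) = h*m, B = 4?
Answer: 5625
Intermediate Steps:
C = 0
G(I, M) = 5*M + 5*M*I² (G(I, M) = 5*((I*I)*M + M) = 5*(I²*M + M) = 5*(M*I² + M) = 5*(M + M*I²) = 5*M + 5*M*I²)
l(A, Y) = 0 (l(A, Y) = (0*(-5))*4 = 0*4 = 0)
(l(7, 8) + G(-2, 3))² = (0 + 5*3*(1 + (-2)²))² = (0 + 5*3*(1 + 4))² = (0 + 5*3*5)² = (0 + 75)² = 75² = 5625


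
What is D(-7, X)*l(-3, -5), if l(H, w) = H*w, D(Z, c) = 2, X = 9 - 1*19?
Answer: 30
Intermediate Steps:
X = -10 (X = 9 - 19 = -10)
D(-7, X)*l(-3, -5) = 2*(-3*(-5)) = 2*15 = 30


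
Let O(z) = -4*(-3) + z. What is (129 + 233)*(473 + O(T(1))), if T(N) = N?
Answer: 175932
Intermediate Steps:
O(z) = 12 + z
(129 + 233)*(473 + O(T(1))) = (129 + 233)*(473 + (12 + 1)) = 362*(473 + 13) = 362*486 = 175932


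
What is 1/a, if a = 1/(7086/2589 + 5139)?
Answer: 4437319/863 ≈ 5141.7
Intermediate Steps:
a = 863/4437319 (a = 1/(7086*(1/2589) + 5139) = 1/(2362/863 + 5139) = 1/(4437319/863) = 863/4437319 ≈ 0.00019449)
1/a = 1/(863/4437319) = 4437319/863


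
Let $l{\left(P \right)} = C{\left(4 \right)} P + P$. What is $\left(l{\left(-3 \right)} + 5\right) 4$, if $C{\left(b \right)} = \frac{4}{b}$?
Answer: $-4$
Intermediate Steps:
$l{\left(P \right)} = 2 P$ ($l{\left(P \right)} = \frac{4}{4} P + P = 4 \cdot \frac{1}{4} P + P = 1 P + P = P + P = 2 P$)
$\left(l{\left(-3 \right)} + 5\right) 4 = \left(2 \left(-3\right) + 5\right) 4 = \left(-6 + 5\right) 4 = \left(-1\right) 4 = -4$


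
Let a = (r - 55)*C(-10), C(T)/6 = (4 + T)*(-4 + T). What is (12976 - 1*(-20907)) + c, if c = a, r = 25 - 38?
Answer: -389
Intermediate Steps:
r = -13
C(T) = 6*(-4 + T)*(4 + T) (C(T) = 6*((4 + T)*(-4 + T)) = 6*((-4 + T)*(4 + T)) = 6*(-4 + T)*(4 + T))
a = -34272 (a = (-13 - 55)*(-96 + 6*(-10)²) = -68*(-96 + 6*100) = -68*(-96 + 600) = -68*504 = -34272)
c = -34272
(12976 - 1*(-20907)) + c = (12976 - 1*(-20907)) - 34272 = (12976 + 20907) - 34272 = 33883 - 34272 = -389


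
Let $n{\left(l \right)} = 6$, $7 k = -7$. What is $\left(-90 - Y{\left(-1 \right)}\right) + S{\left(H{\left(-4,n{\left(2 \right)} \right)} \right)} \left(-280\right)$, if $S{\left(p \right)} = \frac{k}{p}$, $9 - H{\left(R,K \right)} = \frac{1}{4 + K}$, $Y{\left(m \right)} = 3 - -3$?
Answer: $- \frac{5744}{89} \approx -64.539$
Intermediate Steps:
$k = -1$ ($k = \frac{1}{7} \left(-7\right) = -1$)
$Y{\left(m \right)} = 6$ ($Y{\left(m \right)} = 3 + 3 = 6$)
$H{\left(R,K \right)} = 9 - \frac{1}{4 + K}$
$S{\left(p \right)} = - \frac{1}{p}$
$\left(-90 - Y{\left(-1 \right)}\right) + S{\left(H{\left(-4,n{\left(2 \right)} \right)} \right)} \left(-280\right) = \left(-90 - 6\right) + - \frac{1}{\frac{1}{4 + 6} \left(35 + 9 \cdot 6\right)} \left(-280\right) = \left(-90 - 6\right) + - \frac{1}{\frac{1}{10} \left(35 + 54\right)} \left(-280\right) = -96 + - \frac{1}{\frac{1}{10} \cdot 89} \left(-280\right) = -96 + - \frac{1}{\frac{89}{10}} \left(-280\right) = -96 + \left(-1\right) \frac{10}{89} \left(-280\right) = -96 - - \frac{2800}{89} = -96 + \frac{2800}{89} = - \frac{5744}{89}$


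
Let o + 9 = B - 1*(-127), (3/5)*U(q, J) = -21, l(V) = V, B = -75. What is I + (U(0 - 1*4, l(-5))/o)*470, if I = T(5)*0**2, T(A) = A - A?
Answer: -16450/43 ≈ -382.56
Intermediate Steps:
T(A) = 0
U(q, J) = -35 (U(q, J) = (5/3)*(-21) = -35)
o = 43 (o = -9 + (-75 - 1*(-127)) = -9 + (-75 + 127) = -9 + 52 = 43)
I = 0 (I = 0*0**2 = 0*0 = 0)
I + (U(0 - 1*4, l(-5))/o)*470 = 0 - 35/43*470 = 0 - 16450/43 = -16450/43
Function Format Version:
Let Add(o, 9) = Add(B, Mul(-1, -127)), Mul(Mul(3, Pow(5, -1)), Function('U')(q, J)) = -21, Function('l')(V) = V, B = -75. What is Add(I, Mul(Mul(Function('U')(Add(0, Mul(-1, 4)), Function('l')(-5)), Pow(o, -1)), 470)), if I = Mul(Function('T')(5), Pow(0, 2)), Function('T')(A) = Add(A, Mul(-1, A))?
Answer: Rational(-16450, 43) ≈ -382.56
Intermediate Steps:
Function('T')(A) = 0
Function('U')(q, J) = -35 (Function('U')(q, J) = Mul(Rational(5, 3), -21) = -35)
o = 43 (o = Add(-9, Add(-75, Mul(-1, -127))) = Add(-9, Add(-75, 127)) = Add(-9, 52) = 43)
I = 0 (I = Mul(0, Pow(0, 2)) = Mul(0, 0) = 0)
Add(I, Mul(Mul(Function('U')(Add(0, Mul(-1, 4)), Function('l')(-5)), Pow(o, -1)), 470)) = Add(0, Mul(Mul(-35, Pow(43, -1)), 470)) = Add(0, Mul(Mul(-35, Rational(1, 43)), 470)) = Add(0, Mul(Rational(-35, 43), 470)) = Add(0, Rational(-16450, 43)) = Rational(-16450, 43)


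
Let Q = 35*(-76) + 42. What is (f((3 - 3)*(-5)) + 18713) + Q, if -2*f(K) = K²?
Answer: 16095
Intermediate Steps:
f(K) = -K²/2
Q = -2618 (Q = -2660 + 42 = -2618)
(f((3 - 3)*(-5)) + 18713) + Q = (-25*(3 - 3)²/2 + 18713) - 2618 = (-(0*(-5))²/2 + 18713) - 2618 = (-½*0² + 18713) - 2618 = (-½*0 + 18713) - 2618 = (0 + 18713) - 2618 = 18713 - 2618 = 16095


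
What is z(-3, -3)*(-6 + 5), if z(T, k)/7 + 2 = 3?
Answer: -7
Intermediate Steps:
z(T, k) = 7 (z(T, k) = -14 + 7*3 = -14 + 21 = 7)
z(-3, -3)*(-6 + 5) = 7*(-6 + 5) = 7*(-1) = -7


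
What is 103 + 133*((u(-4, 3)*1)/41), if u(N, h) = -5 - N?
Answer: 4090/41 ≈ 99.756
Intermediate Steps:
103 + 133*((u(-4, 3)*1)/41) = 103 + 133*(((-5 - 1*(-4))*1)/41) = 103 + 133*(((-5 + 4)*1)*(1/41)) = 103 + 133*(-1*1*(1/41)) = 103 + 133*(-1*1/41) = 103 + 133*(-1/41) = 103 - 133/41 = 4090/41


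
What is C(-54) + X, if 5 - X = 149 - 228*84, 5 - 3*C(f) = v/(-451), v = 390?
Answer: 25720469/1353 ≈ 19010.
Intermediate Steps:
C(f) = 2645/1353 (C(f) = 5/3 - 130/(-451) = 5/3 - 130*(-1)/451 = 5/3 - 1/3*(-390/451) = 5/3 + 130/451 = 2645/1353)
X = 19008 (X = 5 - (149 - 228*84) = 5 - (149 - 19152) = 5 - 1*(-19003) = 5 + 19003 = 19008)
C(-54) + X = 2645/1353 + 19008 = 25720469/1353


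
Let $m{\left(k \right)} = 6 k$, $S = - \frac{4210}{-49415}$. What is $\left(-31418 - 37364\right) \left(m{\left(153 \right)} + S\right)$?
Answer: $- \frac{624089074952}{9883} \approx -6.3148 \cdot 10^{7}$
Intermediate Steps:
$S = \frac{842}{9883}$ ($S = \left(-4210\right) \left(- \frac{1}{49415}\right) = \frac{842}{9883} \approx 0.085197$)
$\left(-31418 - 37364\right) \left(m{\left(153 \right)} + S\right) = \left(-31418 - 37364\right) \left(6 \cdot 153 + \frac{842}{9883}\right) = - 68782 \left(918 + \frac{842}{9883}\right) = \left(-68782\right) \frac{9073436}{9883} = - \frac{624089074952}{9883}$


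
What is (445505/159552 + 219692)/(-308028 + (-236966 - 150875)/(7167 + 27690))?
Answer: -135759275532897/190351206070336 ≈ -0.71320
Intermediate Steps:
(445505/159552 + 219692)/(-308028 + (-236966 - 150875)/(7167 + 27690)) = (445505*(1/159552) + 219692)/(-308028 - 387841/34857) = (445505/159552 + 219692)/(-308028 - 387841*1/34857) = 35052743489/(159552*(-308028 - 387841/34857)) = 35052743489/(159552*(-10737319837/34857)) = (35052743489/159552)*(-34857/10737319837) = -135759275532897/190351206070336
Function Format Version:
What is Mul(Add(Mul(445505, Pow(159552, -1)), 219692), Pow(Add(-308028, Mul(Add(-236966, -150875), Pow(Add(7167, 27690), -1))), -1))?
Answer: Rational(-135759275532897, 190351206070336) ≈ -0.71320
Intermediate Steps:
Mul(Add(Mul(445505, Pow(159552, -1)), 219692), Pow(Add(-308028, Mul(Add(-236966, -150875), Pow(Add(7167, 27690), -1))), -1)) = Mul(Add(Mul(445505, Rational(1, 159552)), 219692), Pow(Add(-308028, Mul(-387841, Pow(34857, -1))), -1)) = Mul(Add(Rational(445505, 159552), 219692), Pow(Add(-308028, Mul(-387841, Rational(1, 34857))), -1)) = Mul(Rational(35052743489, 159552), Pow(Add(-308028, Rational(-387841, 34857)), -1)) = Mul(Rational(35052743489, 159552), Pow(Rational(-10737319837, 34857), -1)) = Mul(Rational(35052743489, 159552), Rational(-34857, 10737319837)) = Rational(-135759275532897, 190351206070336)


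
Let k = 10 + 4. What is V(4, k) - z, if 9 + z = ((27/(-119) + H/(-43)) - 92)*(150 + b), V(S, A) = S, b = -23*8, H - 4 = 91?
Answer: -962547/301 ≈ -3197.8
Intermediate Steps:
k = 14
H = 95 (H = 4 + 91 = 95)
b = -184
z = 963751/301 (z = -9 + ((27/(-119) + 95/(-43)) - 92)*(150 - 184) = -9 + ((27*(-1/119) + 95*(-1/43)) - 92)*(-34) = -9 + ((-27/119 - 95/43) - 92)*(-34) = -9 + (-12466/5117 - 92)*(-34) = -9 - 483230/5117*(-34) = -9 + 966460/301 = 963751/301 ≈ 3201.8)
V(4, k) - z = 4 - 1*963751/301 = 4 - 963751/301 = -962547/301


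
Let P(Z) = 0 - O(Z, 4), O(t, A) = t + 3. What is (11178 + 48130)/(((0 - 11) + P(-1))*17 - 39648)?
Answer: -59308/39869 ≈ -1.4876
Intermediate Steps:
O(t, A) = 3 + t
P(Z) = -3 - Z (P(Z) = 0 - (3 + Z) = 0 + (-3 - Z) = -3 - Z)
(11178 + 48130)/(((0 - 11) + P(-1))*17 - 39648) = (11178 + 48130)/(((0 - 11) + (-3 - 1*(-1)))*17 - 39648) = 59308/((-11 + (-3 + 1))*17 - 39648) = 59308/((-11 - 2)*17 - 39648) = 59308/(-13*17 - 39648) = 59308/(-221 - 39648) = 59308/(-39869) = 59308*(-1/39869) = -59308/39869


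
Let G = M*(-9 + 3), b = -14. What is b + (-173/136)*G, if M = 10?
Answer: 2119/34 ≈ 62.324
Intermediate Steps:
G = -60 (G = 10*(-9 + 3) = 10*(-6) = -60)
b + (-173/136)*G = -14 - 173/136*(-60) = -14 + 2595/34 = 2119/34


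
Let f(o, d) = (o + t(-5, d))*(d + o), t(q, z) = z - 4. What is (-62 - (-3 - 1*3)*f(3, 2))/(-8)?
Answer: 4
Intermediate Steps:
t(q, z) = -4 + z
f(o, d) = (d + o)*(-4 + d + o) (f(o, d) = (o + (-4 + d))*(d + o) = (-4 + d + o)*(d + o) = (d + o)*(-4 + d + o))
(-62 - (-3 - 1*3)*f(3, 2))/(-8) = (-62 - (-3 - 1*3)*(3² + 2*3 + 2*(-4 + 2) + 3*(-4 + 2)))/(-8) = -(-62 - (-3 - 3)*(9 + 6 + 2*(-2) + 3*(-2)))/8 = -(-62 - (-6)*(9 + 6 - 4 - 6))/8 = -(-62 - (-6)*5)/8 = -(-62 - 1*(-30))/8 = -(-62 + 30)/8 = -⅛*(-32) = 4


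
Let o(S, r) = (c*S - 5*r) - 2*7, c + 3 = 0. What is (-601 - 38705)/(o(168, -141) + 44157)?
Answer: -19653/22172 ≈ -0.88639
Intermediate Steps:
c = -3 (c = -3 + 0 = -3)
o(S, r) = -14 - 5*r - 3*S (o(S, r) = (-3*S - 5*r) - 2*7 = (-5*r - 3*S) - 14 = -14 - 5*r - 3*S)
(-601 - 38705)/(o(168, -141) + 44157) = (-601 - 38705)/((-14 - 5*(-141) - 3*168) + 44157) = -39306/((-14 + 705 - 504) + 44157) = -39306/(187 + 44157) = -39306/44344 = -39306*1/44344 = -19653/22172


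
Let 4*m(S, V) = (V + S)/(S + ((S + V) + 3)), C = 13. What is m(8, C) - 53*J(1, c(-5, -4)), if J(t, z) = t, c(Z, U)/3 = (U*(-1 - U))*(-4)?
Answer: -6763/128 ≈ -52.836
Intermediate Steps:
c(Z, U) = -12*U*(-1 - U) (c(Z, U) = 3*((U*(-1 - U))*(-4)) = 3*(-4*U*(-1 - U)) = -12*U*(-1 - U))
m(S, V) = (S + V)/(4*(3 + V + 2*S)) (m(S, V) = ((V + S)/(S + ((S + V) + 3)))/4 = ((S + V)/(S + (3 + S + V)))/4 = ((S + V)/(3 + V + 2*S))/4 = (S + V)/(4*(3 + V + 2*S)))
m(8, C) - 53*J(1, c(-5, -4)) = (8 + 13)/(4*(3 + 13 + 2*8)) - 53*1 = (1/4)*21/(3 + 13 + 16) - 53 = (1/4)*21/32 - 53 = (1/4)*(1/32)*21 - 53 = 21/128 - 53 = -6763/128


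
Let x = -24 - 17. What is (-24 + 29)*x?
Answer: -205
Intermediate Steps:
x = -41
(-24 + 29)*x = (-24 + 29)*(-41) = 5*(-41) = -205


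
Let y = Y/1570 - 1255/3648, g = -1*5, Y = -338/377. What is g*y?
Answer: 28617499/16609344 ≈ 1.7230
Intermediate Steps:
Y = -26/29 (Y = -338*1/377 = -26/29 ≈ -0.89655)
g = -5
y = -28617499/83046720 (y = -26/29/1570 - 1255/3648 = -26/29*1/1570 - 1255*1/3648 = -13/22765 - 1255/3648 = -28617499/83046720 ≈ -0.34459)
g*y = -5*(-28617499/83046720) = 28617499/16609344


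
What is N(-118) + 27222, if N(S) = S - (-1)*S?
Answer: 26986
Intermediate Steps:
N(S) = 2*S (N(S) = S + S = 2*S)
N(-118) + 27222 = 2*(-118) + 27222 = -236 + 27222 = 26986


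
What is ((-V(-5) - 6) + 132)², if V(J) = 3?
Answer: 15129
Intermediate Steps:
((-V(-5) - 6) + 132)² = ((-1*3 - 6) + 132)² = ((-3 - 6) + 132)² = (-9 + 132)² = 123² = 15129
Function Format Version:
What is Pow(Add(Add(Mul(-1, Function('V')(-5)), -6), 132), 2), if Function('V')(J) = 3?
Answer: 15129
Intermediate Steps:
Pow(Add(Add(Mul(-1, Function('V')(-5)), -6), 132), 2) = Pow(Add(Add(Mul(-1, 3), -6), 132), 2) = Pow(Add(Add(-3, -6), 132), 2) = Pow(Add(-9, 132), 2) = Pow(123, 2) = 15129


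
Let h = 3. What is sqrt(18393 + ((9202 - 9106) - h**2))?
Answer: 4*sqrt(1155) ≈ 135.94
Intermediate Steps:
sqrt(18393 + ((9202 - 9106) - h**2)) = sqrt(18393 + ((9202 - 9106) - 1*3**2)) = sqrt(18393 + (96 - 1*9)) = sqrt(18393 + (96 - 9)) = sqrt(18393 + 87) = sqrt(18480) = 4*sqrt(1155)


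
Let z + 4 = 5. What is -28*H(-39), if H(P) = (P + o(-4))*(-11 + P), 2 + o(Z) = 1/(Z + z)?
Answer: -173600/3 ≈ -57867.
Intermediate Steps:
z = 1 (z = -4 + 5 = 1)
o(Z) = -2 + 1/(1 + Z) (o(Z) = -2 + 1/(Z + 1) = -2 + 1/(1 + Z))
H(P) = (-11 + P)*(-7/3 + P) (H(P) = (P + (-1 - 2*(-4))/(1 - 4))*(-11 + P) = (P + (-1 + 8)/(-3))*(-11 + P) = (P - ⅓*7)*(-11 + P) = (P - 7/3)*(-11 + P) = (-7/3 + P)*(-11 + P) = (-11 + P)*(-7/3 + P))
-28*H(-39) = -28*(77/3 + (-39)² - 40/3*(-39)) = -28*(77/3 + 1521 + 520) = -28*6200/3 = -173600/3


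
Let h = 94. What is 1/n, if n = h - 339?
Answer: -1/245 ≈ -0.0040816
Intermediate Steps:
n = -245 (n = 94 - 339 = -245)
1/n = 1/(-245) = -1/245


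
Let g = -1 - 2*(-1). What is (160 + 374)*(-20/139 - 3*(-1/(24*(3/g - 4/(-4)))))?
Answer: -133767/2224 ≈ -60.147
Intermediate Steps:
g = 1 (g = -1 + 2 = 1)
(160 + 374)*(-20/139 - 3*(-1/(24*(3/g - 4/(-4))))) = (160 + 374)*(-20/139 - 3*(-1/(24*(3/1 - 4/(-4))))) = 534*(-20*1/139 - 3*(-1/(24*(3*1 - 4*(-¼))))) = 534*(-20/139 - 3*(-1/(24*(3 + 1)))) = 534*(-20/139 - 3/(-4*4*6)) = 534*(-20/139 - 3/((-16*6))) = 534*(-20/139 - 3/(-96)) = 534*(-20/139 - 3*(-1/96)) = 534*(-20/139 + 1/32) = 534*(-501/4448) = -133767/2224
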